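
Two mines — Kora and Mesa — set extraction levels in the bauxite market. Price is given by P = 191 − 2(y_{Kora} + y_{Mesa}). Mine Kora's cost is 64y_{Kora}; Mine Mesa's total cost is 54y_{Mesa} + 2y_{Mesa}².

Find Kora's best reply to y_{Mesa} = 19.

22.25

Mine Kora's profit: π = y_{Kora}(191 − 2(y_{Kora} + y_{Mesa})) − 64y_{Kora}.
∂π/∂y_{Kora} = 127 − 4y_{Kora} − 2y_{Mesa} = 0, so y_{Kora} = 31.75 − 0.5y_{Mesa}.
At y_{Mesa} = 19: y_{Kora} = 31.75 − 0.5·19 = 22.25.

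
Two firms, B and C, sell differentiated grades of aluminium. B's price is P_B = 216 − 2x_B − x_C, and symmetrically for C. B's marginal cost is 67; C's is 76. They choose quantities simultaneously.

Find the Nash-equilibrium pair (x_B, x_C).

Firm B's profit: π = x_B(216 − 2x_B − x_C) − 67x_B.
∂π/∂x_B = 149 − 4x_B − x_C = 0 ⇒ x_B = 37.25 − 0.25x_C.
Similarly x_C = 35 − 0.25x_B.
Plugging x_C into B's best response: x_B = 37.25 − 0.25(35 − 0.25x_B) ⇒ 0.9375x_B = 28.5, so x_B = 30.4.
Then x_C = 35 − 0.25·30.4 = 27.4.

30.4, 27.4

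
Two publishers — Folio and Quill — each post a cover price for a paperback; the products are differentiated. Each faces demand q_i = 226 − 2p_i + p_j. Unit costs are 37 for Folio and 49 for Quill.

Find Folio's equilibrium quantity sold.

Folio's profit: π = (p_{Folio} − 37)(226 − 2p_{Folio} + p_{Quill}).
∂π/∂p_{Folio} = 300 − 4p_{Folio} + p_{Quill} = 0 ⇒ p_{Folio} = 75 + 0.25p_{Quill}.
Similarly p_{Quill} = 81 + 0.25p_{Folio}.
Plugging p_{Quill} into Folio's best response: p_{Folio} = 75 + 0.25(81 + 0.25p_{Folio}) ⇒ 0.9375p_{Folio} = 95.25, so p_{Folio} = 101.6.
Then p_{Quill} = 81 + 0.25·101.6 = 106.4.
q_{Folio} = 226 − 2·101.6 + 106.4 = 129.2.

129.2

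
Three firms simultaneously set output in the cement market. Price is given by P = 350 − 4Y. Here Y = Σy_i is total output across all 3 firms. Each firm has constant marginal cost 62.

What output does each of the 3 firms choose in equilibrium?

18

A representative firm's profit is π_i = y_i(350 − 4Y) − 62y_i, with Y = y_i + Σ_{j≠i} y_j.
First-order condition: 288 − 8y_i − 4Σ_{j≠i} y_j = 0.
In a symmetric equilibrium every firm chooses the same y, so Σ_{j≠i} y_j = 2y. The condition becomes 288 − 16y = 0, giving y = 288/16 = 18.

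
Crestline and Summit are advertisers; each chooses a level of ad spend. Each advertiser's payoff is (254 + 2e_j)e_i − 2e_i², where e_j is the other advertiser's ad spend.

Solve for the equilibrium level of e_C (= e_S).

Crestline's payoff is (254 + 2e_S)e_C − 2e_C².
∂π/∂e_C = 254 + 2e_S − 4e_C = 0, so e_C = 63.5 + 0.5e_S.
Setting e_C = e_S in the reaction function: e_C = 63.5 + 0.5e_C, so e_C = 63.5 / 0.5 = 127.

127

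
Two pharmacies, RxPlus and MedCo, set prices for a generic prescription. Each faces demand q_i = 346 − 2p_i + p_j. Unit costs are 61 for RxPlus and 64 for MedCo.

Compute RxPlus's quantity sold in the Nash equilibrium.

RxPlus's profit: π = (p_{RxPlus} − 61)(346 − 2p_{RxPlus} + p_{MedCo}).
∂π/∂p_{RxPlus} = 468 − 4p_{RxPlus} + p_{MedCo} = 0 ⇒ p_{RxPlus} = 117 + 0.25p_{MedCo}.
Similarly p_{MedCo} = 118.5 + 0.25p_{RxPlus}.
Plugging p_{MedCo} into RxPlus's best response: p_{RxPlus} = 117 + 0.25(118.5 + 0.25p_{RxPlus}) ⇒ 0.9375p_{RxPlus} = 146.625, so p_{RxPlus} = 156.4.
Then p_{MedCo} = 118.5 + 0.25·156.4 = 157.6.
q_{RxPlus} = 346 − 2·156.4 + 157.6 = 190.8.

190.8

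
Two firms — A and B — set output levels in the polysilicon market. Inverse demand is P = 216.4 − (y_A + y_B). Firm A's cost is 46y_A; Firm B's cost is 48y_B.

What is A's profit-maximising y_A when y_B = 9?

80.7

Firm A's profit: π = y_A(216.4 − (y_A + y_B)) − 46y_A.
∂π/∂y_A = 170.4 − 2y_A − y_B = 0, so y_A = 85.2 − 0.5y_B.
At y_B = 9: y_A = 85.2 − 0.5·9 = 80.7.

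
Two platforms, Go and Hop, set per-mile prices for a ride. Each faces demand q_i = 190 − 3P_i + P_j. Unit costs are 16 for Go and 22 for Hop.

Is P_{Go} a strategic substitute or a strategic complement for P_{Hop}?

strategic complements

Go's profit: π = (P_{Go} − 16)(190 − 3P_{Go} + P_{Hop}).
∂π/∂P_{Go} = 238 − 6P_{Go} + P_{Hop} = 0 ⇒ P_{Go} = 119/3 + (1/6)P_{Hop}.
The best-response slope dP_{Go}/dP_{Hop} = 1/6 > 0: the reaction function is upward-sloping, so the choices are strategic complements.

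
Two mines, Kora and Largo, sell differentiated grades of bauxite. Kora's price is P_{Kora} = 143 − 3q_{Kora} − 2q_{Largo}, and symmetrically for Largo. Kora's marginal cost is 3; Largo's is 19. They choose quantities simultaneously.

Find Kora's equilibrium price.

Mine Kora's profit: π = q_{Kora}(143 − 3q_{Kora} − 2q_{Largo}) − 3q_{Kora}.
∂π/∂q_{Kora} = 140 − 6q_{Kora} − 2q_{Largo} = 0 ⇒ q_{Kora} = 70/3 − (1/3)q_{Largo}.
Similarly q_{Largo} = 62/3 − (1/3)q_{Kora}.
Plugging q_{Largo} into Kora's best response: q_{Kora} = 70/3 − (1/3)(62/3 − (1/3)q_{Kora}) ⇒ (8/9)q_{Kora} = 148/9, so q_{Kora} = 18.5.
Then q_{Largo} = 62/3 − (1/3)·18.5 = 14.5.
P_{Kora} = 143 − 3·18.5 − 2·14.5 = 58.5.

58.5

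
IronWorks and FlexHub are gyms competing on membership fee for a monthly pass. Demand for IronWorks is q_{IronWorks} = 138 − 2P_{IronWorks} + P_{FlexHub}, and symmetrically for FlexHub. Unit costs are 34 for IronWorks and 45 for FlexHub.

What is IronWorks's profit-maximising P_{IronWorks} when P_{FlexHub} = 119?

81.25

IronWorks's profit: π = (P_{IronWorks} − 34)(138 − 2P_{IronWorks} + P_{FlexHub}).
∂π/∂P_{IronWorks} = 206 − 4P_{IronWorks} + P_{FlexHub} = 0 ⇒ P_{IronWorks} = 51.5 + 0.25P_{FlexHub}.
At P_{FlexHub} = 119: P_{IronWorks} = 51.5 + 0.25·119 = 81.25.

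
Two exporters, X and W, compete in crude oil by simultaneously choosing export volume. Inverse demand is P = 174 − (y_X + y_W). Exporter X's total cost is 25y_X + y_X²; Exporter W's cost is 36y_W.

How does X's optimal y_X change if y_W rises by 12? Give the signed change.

-3

Exporter X's profit: π = y_X(174 − (y_X + y_W)) − 25y_X − y_X².
∂π/∂y_X = 149 − 4y_X − y_W = 0, so y_X = 37.25 − 0.25y_W.
The reaction-function slope is −0.25, so a 12-unit rise in y_W moves y_X by −0.25 × 12 = −3. X's best response falls — the actions are strategic substitutes.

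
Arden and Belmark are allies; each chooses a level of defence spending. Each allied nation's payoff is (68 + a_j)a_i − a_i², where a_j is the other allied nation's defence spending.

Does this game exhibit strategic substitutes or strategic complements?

Arden's payoff is (68 + a_B)a_A − a_A².
∂π/∂a_A = 68 + a_B − 2a_A = 0, so a_A = 34 + 0.5a_B.
The best-response slope da_A/da_B = 0.5 > 0: the reaction function is upward-sloping, so the choices are strategic complements.

strategic complements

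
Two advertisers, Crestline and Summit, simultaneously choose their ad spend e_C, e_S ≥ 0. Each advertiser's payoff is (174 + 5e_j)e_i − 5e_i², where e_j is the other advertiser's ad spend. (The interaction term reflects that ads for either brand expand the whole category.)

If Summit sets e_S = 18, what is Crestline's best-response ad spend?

Crestline's payoff is (174 + 5e_S)e_C − 5e_C².
∂π/∂e_C = 174 + 5e_S − 10e_C = 0, so e_C = 17.4 + 0.5e_S.
At e_S = 18: e_C = 17.4 + 0.5·18 = 26.4.

26.4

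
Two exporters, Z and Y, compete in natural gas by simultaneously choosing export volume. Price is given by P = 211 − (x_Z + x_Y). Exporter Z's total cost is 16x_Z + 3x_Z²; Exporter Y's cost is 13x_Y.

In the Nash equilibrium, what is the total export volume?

Exporter Z's profit: π = x_Z(211 − (x_Z + x_Y)) − 16x_Z − 3x_Z².
∂π/∂x_Z = 195 − 8x_Z − x_Y = 0, so x_Z = 24.375 − 0.125x_Y.
For Y: ∂π/∂x_Y = 198 − 2x_Y − x_Z = 0 ⇒ x_Y = 99 − 0.5x_Z.
Plugging x_Y into Z's best response: x_Z = 24.375 − 0.125(99 − 0.5x_Z) ⇒ 0.9375x_Z = 12, so x_Z = 12.8.
Then x_Y = 99 − 0.5·12.8 = 92.6.
Total export volume: 12.8 + 92.6 = 105.4.

105.4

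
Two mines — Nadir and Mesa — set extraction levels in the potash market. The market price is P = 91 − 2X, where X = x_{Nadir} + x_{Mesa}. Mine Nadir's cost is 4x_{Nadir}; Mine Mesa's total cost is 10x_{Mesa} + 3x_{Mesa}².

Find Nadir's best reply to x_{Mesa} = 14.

Mine Nadir's profit: π = x_{Nadir}(91 − 2(x_{Nadir} + x_{Mesa})) − 4x_{Nadir}.
∂π/∂x_{Nadir} = 87 − 4x_{Nadir} − 2x_{Mesa} = 0, so x_{Nadir} = 21.75 − 0.5x_{Mesa}.
At x_{Mesa} = 14: x_{Nadir} = 21.75 − 0.5·14 = 14.75.

14.75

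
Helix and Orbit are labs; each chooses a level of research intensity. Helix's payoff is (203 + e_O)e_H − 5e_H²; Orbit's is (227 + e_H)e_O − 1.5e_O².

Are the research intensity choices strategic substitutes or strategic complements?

Expanding Helix's payoff: 203e_H + e_Oe_H − 5e_H².
∂π/∂e_H = 203 + e_O − 10e_H = 0, so e_H = 20.3 + 0.1e_O.
The best-response slope de_H/de_O = 0.1 > 0: the reaction function is upward-sloping, so the choices are strategic complements.

strategic complements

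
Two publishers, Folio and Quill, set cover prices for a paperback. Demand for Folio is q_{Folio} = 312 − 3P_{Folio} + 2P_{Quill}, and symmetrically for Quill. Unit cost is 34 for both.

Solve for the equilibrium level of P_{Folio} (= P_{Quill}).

103.5

Folio's profit: π = (P_{Folio} − 34)(312 − 3P_{Folio} + 2P_{Quill}).
∂π/∂P_{Folio} = 414 − 6P_{Folio} + 2P_{Quill} = 0 ⇒ P_{Folio} = 69 + (1/3)P_{Quill}.
Setting P_{Folio} = P_{Quill} in the reaction function: P_{Folio} = 69 + (1/3)P_{Folio}, so P_{Folio} = 69 / (2/3) = 103.5.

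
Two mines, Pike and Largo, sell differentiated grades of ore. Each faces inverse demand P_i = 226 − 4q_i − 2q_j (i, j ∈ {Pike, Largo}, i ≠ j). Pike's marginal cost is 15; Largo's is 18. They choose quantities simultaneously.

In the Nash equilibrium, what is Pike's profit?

1797.76

Mine Pike's profit: π = q_{Pike}(226 − 4q_{Pike} − 2q_{Largo}) − 15q_{Pike}.
∂π/∂q_{Pike} = 211 − 8q_{Pike} − 2q_{Largo} = 0 ⇒ q_{Pike} = 26.375 − 0.25q_{Largo}.
Similarly q_{Largo} = 26 − 0.25q_{Pike}.
Substituting the second reaction function into the first: q_{Pike} = 26.375 − 0.25(26 − 0.25q_{Pike}), which gives 0.9375q_{Pike} = 19.875 ⇒ q_{Pike} = 21.2.
Then q_{Largo} = 26 − 0.25·21.2 = 20.7.
P_{Pike} = 226 − 4·21.2 − 2·20.7 = 99.8.
Profit = (99.8 − 15)·21.2 = 1797.76.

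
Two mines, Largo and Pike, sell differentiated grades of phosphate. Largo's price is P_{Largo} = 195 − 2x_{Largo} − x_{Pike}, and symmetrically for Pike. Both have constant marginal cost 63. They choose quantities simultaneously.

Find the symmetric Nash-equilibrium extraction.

Mine Largo's profit: π = x_{Largo}(195 − 2x_{Largo} − x_{Pike}) − 63x_{Largo}.
∂π/∂x_{Largo} = 132 − 4x_{Largo} − x_{Pike} = 0 ⇒ x_{Largo} = 33 − 0.25x_{Pike}.
The game is symmetric, so in equilibrium x_{Pike} = x_{Largo}: the reaction function gives 1.25x_{Largo} = 33, hence x_{Largo} = 26.4.

26.4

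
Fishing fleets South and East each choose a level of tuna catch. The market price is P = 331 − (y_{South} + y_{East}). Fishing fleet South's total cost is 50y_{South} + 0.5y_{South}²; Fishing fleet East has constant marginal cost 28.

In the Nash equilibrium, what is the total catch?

177.4

Fishing fleet South's profit: π = y_{South}(331 − (y_{South} + y_{East})) − 50y_{South} − 0.5y_{South}².
∂π/∂y_{South} = 281 − 3y_{South} − y_{East} = 0, so y_{South} = 281/3 − (1/3)y_{East}.
For East: ∂π/∂y_{East} = 303 − 2y_{East} − y_{South} = 0 ⇒ y_{East} = 151.5 − 0.5y_{South}.
Substituting the second reaction function into the first: y_{South} = 281/3 − (1/3)(151.5 − 0.5y_{South}), which gives (5/6)y_{South} = 259/6 ⇒ y_{South} = 51.8.
Then y_{East} = 151.5 − 0.5·51.8 = 125.6.
Total catch: 51.8 + 125.6 = 177.4.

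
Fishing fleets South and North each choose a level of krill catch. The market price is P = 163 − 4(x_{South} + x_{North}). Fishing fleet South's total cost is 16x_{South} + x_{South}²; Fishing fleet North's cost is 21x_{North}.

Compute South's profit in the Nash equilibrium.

451.25

Fishing fleet South's profit: π = x_{South}(163 − 4(x_{South} + x_{North})) − 16x_{South} − x_{South}².
∂π/∂x_{South} = 147 − 10x_{South} − 4x_{North} = 0, so x_{South} = 14.7 − 0.4x_{North}.
For North: ∂π/∂x_{North} = 142 − 8x_{North} − 4x_{South} = 0 ⇒ x_{North} = 17.75 − 0.5x_{South}.
Plugging x_{North} into South's best response: x_{South} = 14.7 − 0.4(17.75 − 0.5x_{South}) ⇒ 0.8x_{South} = 7.6, so x_{South} = 9.5.
Then x_{North} = 17.75 − 0.5·9.5 = 13.
Price P = 163 − 4·22.5 = 73.
South's profit: (73 − 16)·9.5 − (9.5)² = 451.25.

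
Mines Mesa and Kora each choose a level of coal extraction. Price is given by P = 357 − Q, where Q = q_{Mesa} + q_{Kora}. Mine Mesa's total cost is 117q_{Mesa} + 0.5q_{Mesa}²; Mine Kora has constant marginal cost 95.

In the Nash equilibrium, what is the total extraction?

Mine Mesa's profit: π = q_{Mesa}(357 − (q_{Mesa} + q_{Kora})) − 117q_{Mesa} − 0.5q_{Mesa}².
∂π/∂q_{Mesa} = 240 − 3q_{Mesa} − q_{Kora} = 0, so q_{Mesa} = 80 − (1/3)q_{Kora}.
For Kora: ∂π/∂q_{Kora} = 262 − 2q_{Kora} − q_{Mesa} = 0 ⇒ q_{Kora} = 131 − 0.5q_{Mesa}.
Plugging q_{Kora} into Mesa's best response: q_{Mesa} = 80 − (1/3)(131 − 0.5q_{Mesa}) ⇒ (5/6)q_{Mesa} = 109/3, so q_{Mesa} = 43.6.
Then q_{Kora} = 131 − 0.5·43.6 = 109.2.
Total extraction: 43.6 + 109.2 = 152.8.

152.8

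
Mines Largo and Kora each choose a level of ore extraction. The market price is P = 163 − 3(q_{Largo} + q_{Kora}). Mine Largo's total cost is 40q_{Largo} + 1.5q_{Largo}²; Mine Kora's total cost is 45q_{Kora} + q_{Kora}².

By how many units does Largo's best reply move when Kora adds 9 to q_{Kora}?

Mine Largo's profit: π = q_{Largo}(163 − 3(q_{Largo} + q_{Kora})) − 40q_{Largo} − 1.5q_{Largo}².
∂π/∂q_{Largo} = 123 − 9q_{Largo} − 3q_{Kora} = 0, so q_{Largo} = 41/3 − (1/3)q_{Kora}.
The reaction-function slope is −1/3, so a 9-unit rise in q_{Kora} moves q_{Largo} by −1/3 × 9 = −3. Largo's best response falls — the actions are strategic substitutes.

-3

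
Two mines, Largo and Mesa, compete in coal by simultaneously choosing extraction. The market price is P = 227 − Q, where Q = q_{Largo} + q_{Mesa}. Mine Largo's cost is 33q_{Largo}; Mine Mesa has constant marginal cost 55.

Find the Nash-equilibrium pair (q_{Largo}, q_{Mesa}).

72, 50

Mine Largo's profit: π = q_{Largo}(227 − (q_{Largo} + q_{Mesa})) − 33q_{Largo}.
∂π/∂q_{Largo} = 194 − 2q_{Largo} − q_{Mesa} = 0, so q_{Largo} = 97 − 0.5q_{Mesa}.
By the same steps for Mesa: q_{Mesa} = 86 − 0.5q_{Largo}.
Solving the two reaction functions simultaneously: (1 − (−0.5)(−0.5))q_{Largo} = 97 − 0.5·86, so 0.75q_{Largo} = 54 and q_{Largo} = 72.
Then q_{Mesa} = 86 − 0.5·72 = 50.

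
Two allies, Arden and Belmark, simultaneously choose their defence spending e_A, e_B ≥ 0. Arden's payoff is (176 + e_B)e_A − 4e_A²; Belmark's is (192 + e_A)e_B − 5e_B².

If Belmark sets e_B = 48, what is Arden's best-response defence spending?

Expanding Arden's payoff: 176e_A + e_Be_A − 4e_A².
∂π/∂e_A = 176 + e_B − 8e_A = 0, so e_A = 22 + 0.125e_B.
At e_B = 48: e_A = 22 + 0.125·48 = 28.

28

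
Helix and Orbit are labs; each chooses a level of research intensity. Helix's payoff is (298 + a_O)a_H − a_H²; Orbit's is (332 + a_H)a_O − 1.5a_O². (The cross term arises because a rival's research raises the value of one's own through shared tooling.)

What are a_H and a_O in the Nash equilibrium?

245.2, 192.4

Expanding Helix's payoff: 298a_H + a_Oa_H − a_H².
∂π/∂a_H = 298 + a_O − 2a_H = 0, so a_H = 149 + 0.5a_O.
Likewise for Orbit: a_O = 332/3 + (1/3)a_H.
Solving the two reaction functions simultaneously: (1 − (0.5)(1/3))a_H = 149 + 0.5·(332/3), so (5/6)a_H = 613/3 and a_H = 245.2.
Then a_O = 332/3 + (1/3)·245.2 = 192.4.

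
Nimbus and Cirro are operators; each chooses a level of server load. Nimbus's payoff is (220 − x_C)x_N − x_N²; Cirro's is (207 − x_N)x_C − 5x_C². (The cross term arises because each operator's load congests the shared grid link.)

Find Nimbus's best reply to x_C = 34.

93

Expanding Nimbus's payoff: 220x_N − x_Cx_N − x_N².
∂π/∂x_N = 220 − x_C − 2x_N = 0, so x_N = 110 − 0.5x_C.
At x_C = 34: x_N = 110 − 0.5·34 = 93.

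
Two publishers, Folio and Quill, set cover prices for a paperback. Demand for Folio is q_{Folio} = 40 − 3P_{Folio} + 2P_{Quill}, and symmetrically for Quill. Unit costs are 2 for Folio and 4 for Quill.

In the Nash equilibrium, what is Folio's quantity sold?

29.625

Folio's profit: π = (P_{Folio} − 2)(40 − 3P_{Folio} + 2P_{Quill}).
∂π/∂P_{Folio} = 46 − 6P_{Folio} + 2P_{Quill} = 0 ⇒ P_{Folio} = 23/3 + (1/3)P_{Quill}.
Similarly P_{Quill} = 26/3 + (1/3)P_{Folio}.
Plugging P_{Quill} into Folio's best response: P_{Folio} = 23/3 + (1/3)(26/3 + (1/3)P_{Folio}) ⇒ (8/9)P_{Folio} = 95/9, so P_{Folio} = 11.875.
Then P_{Quill} = 26/3 + (1/3)·11.875 = 12.625.
q_{Folio} = 40 − 3·11.875 + 2·12.625 = 29.625.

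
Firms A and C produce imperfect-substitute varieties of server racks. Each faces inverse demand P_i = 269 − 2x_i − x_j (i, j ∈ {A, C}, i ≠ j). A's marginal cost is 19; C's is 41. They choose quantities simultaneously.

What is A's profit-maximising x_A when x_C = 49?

Firm A's profit: π = x_A(269 − 2x_A − x_C) − 19x_A.
∂π/∂x_A = 250 − 4x_A − x_C = 0 ⇒ x_A = 62.5 − 0.25x_C.
At x_C = 49: x_A = 62.5 − 0.25·49 = 50.25.

50.25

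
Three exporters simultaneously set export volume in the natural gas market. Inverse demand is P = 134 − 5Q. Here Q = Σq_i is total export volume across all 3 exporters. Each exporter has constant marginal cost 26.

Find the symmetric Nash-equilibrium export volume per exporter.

A representative exporter's profit is π_i = q_i(134 − 5Q) − 26q_i, with Q = q_i + Σ_{j≠i} q_j.
First-order condition: 108 − 10q_i − 5Σ_{j≠i} q_j = 0.
Imposing symmetry (q_j = q for all j) turns Σ_{j≠i} q_j into 2q, so 108 = 20q and q = 5.4.

5.4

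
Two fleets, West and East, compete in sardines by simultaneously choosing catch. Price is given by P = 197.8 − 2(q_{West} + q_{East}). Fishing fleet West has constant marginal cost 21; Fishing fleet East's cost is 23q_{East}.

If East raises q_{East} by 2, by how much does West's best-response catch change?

Fishing fleet West's profit: π = q_{West}(197.8 − 2(q_{West} + q_{East})) − 21q_{West}.
∂π/∂q_{West} = 176.8 − 4q_{West} − 2q_{East} = 0, so q_{West} = 44.2 − 0.5q_{East}.
The reaction-function slope is −0.5, so a 2-unit rise in q_{East} moves q_{West} by −0.5 × 2 = −1. West's best response falls — the actions are strategic substitutes.

-1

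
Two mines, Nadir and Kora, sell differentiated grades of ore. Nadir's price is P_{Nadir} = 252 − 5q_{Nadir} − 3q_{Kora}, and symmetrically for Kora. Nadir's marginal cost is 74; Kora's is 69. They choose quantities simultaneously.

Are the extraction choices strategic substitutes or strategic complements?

strategic substitutes

Mine Nadir's profit: π = q_{Nadir}(252 − 5q_{Nadir} − 3q_{Kora}) − 74q_{Nadir}.
∂π/∂q_{Nadir} = 178 − 10q_{Nadir} − 3q_{Kora} = 0 ⇒ q_{Nadir} = 17.8 − 0.3q_{Kora}.
The best-response slope dq_{Nadir}/dq_{Kora} = −0.3 < 0: the reaction function is downward-sloping, so the choices are strategic substitutes.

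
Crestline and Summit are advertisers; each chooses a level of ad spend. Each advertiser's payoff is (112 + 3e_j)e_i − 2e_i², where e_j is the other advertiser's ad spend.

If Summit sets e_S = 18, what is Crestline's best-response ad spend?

41.5

Crestline's payoff is (112 + 3e_S)e_C − 2e_C².
∂π/∂e_C = 112 + 3e_S − 4e_C = 0, so e_C = 28 + 0.75e_S.
At e_S = 18: e_C = 28 + 0.75·18 = 41.5.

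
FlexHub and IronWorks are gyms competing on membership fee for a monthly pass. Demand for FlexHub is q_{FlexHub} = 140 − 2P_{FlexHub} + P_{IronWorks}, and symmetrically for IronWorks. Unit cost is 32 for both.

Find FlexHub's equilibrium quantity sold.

FlexHub's profit: π = (P_{FlexHub} − 32)(140 − 2P_{FlexHub} + P_{IronWorks}).
∂π/∂P_{FlexHub} = 204 − 4P_{FlexHub} + P_{IronWorks} = 0 ⇒ P_{FlexHub} = 51 + 0.25P_{IronWorks}.
The game is symmetric, so in equilibrium P_{IronWorks} = P_{FlexHub}: the reaction function gives 0.75P_{FlexHub} = 51, hence P_{FlexHub} = 68.
q_{FlexHub} = 140 − 2·68 + 68 = 72.

72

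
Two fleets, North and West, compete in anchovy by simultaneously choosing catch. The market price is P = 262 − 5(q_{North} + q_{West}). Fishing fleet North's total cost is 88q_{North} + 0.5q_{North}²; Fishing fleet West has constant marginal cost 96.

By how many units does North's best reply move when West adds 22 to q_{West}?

-10

Fishing fleet North's profit: π = q_{North}(262 − 5(q_{North} + q_{West})) − 88q_{North} − 0.5q_{North}².
∂π/∂q_{North} = 174 − 11q_{North} − 5q_{West} = 0, so q_{North} = 174/11 − (5/11)q_{West}.
The reaction-function slope is −5/11, so a 22-unit rise in q_{West} moves q_{North} by −5/11 × 22 = −10. North's best response falls — the actions are strategic substitutes.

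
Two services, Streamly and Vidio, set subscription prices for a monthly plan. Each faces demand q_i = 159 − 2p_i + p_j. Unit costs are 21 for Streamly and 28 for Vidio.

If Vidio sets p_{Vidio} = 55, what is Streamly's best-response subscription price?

64

Streamly's profit: π = (p_{Streamly} − 21)(159 − 2p_{Streamly} + p_{Vidio}).
∂π/∂p_{Streamly} = 201 − 4p_{Streamly} + p_{Vidio} = 0 ⇒ p_{Streamly} = 50.25 + 0.25p_{Vidio}.
At p_{Vidio} = 55: p_{Streamly} = 50.25 + 0.25·55 = 64.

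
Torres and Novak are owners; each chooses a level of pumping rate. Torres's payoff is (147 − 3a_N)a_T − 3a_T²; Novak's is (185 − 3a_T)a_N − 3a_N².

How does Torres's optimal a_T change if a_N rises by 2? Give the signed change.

Expanding Torres's payoff: 147a_T − 3a_Na_T − 3a_T².
∂π/∂a_T = 147 − 3a_N − 6a_T = 0, so a_T = 24.5 − 0.5a_N.
The reaction-function slope is −0.5, so a 2-unit rise in a_N moves a_T by −0.5 × 2 = −1. Torres's best response falls — the actions are strategic substitutes.

-1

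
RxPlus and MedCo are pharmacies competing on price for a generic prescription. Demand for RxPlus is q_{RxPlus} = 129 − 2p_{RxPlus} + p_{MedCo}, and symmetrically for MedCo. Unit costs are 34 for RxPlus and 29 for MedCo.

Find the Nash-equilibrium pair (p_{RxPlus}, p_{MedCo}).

65, 63

RxPlus's profit: π = (p_{RxPlus} − 34)(129 − 2p_{RxPlus} + p_{MedCo}).
∂π/∂p_{RxPlus} = 197 − 4p_{RxPlus} + p_{MedCo} = 0 ⇒ p_{RxPlus} = 49.25 + 0.25p_{MedCo}.
Similarly p_{MedCo} = 46.75 + 0.25p_{RxPlus}.
Plugging p_{MedCo} into RxPlus's best response: p_{RxPlus} = 49.25 + 0.25(46.75 + 0.25p_{RxPlus}) ⇒ 0.9375p_{RxPlus} = 60.9375, so p_{RxPlus} = 65.
Then p_{MedCo} = 46.75 + 0.25·65 = 63.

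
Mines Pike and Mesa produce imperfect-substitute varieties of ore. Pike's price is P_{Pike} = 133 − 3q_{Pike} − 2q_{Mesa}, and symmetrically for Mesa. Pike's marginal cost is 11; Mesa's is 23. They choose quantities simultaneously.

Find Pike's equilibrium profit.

768

Mine Pike's profit: π = q_{Pike}(133 − 3q_{Pike} − 2q_{Mesa}) − 11q_{Pike}.
∂π/∂q_{Pike} = 122 − 6q_{Pike} − 2q_{Mesa} = 0 ⇒ q_{Pike} = 61/3 − (1/3)q_{Mesa}.
Similarly q_{Mesa} = 55/3 − (1/3)q_{Pike}.
Plugging q_{Mesa} into Pike's best response: q_{Pike} = 61/3 − (1/3)(55/3 − (1/3)q_{Pike}) ⇒ (8/9)q_{Pike} = 128/9, so q_{Pike} = 16.
Then q_{Mesa} = 55/3 − (1/3)·16 = 13.
P_{Pike} = 133 − 3·16 − 2·13 = 59.
Profit = (59 − 11)·16 = 768.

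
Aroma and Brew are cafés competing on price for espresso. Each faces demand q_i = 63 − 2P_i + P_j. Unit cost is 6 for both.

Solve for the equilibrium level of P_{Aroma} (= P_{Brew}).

25

Aroma's profit: π = (P_{Aroma} − 6)(63 − 2P_{Aroma} + P_{Brew}).
∂π/∂P_{Aroma} = 75 − 4P_{Aroma} + P_{Brew} = 0 ⇒ P_{Aroma} = 18.75 + 0.25P_{Brew}.
Setting P_{Aroma} = P_{Brew} in the reaction function: P_{Aroma} = 18.75 + 0.25P_{Aroma}, so P_{Aroma} = 18.75 / 0.75 = 25.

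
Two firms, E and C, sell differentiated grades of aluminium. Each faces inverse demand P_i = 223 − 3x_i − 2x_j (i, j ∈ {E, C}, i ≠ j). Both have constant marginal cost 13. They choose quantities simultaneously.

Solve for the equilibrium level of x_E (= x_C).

Firm E's profit: π = x_E(223 − 3x_E − 2x_C) − 13x_E.
∂π/∂x_E = 210 − 6x_E − 2x_C = 0 ⇒ x_E = 35 − (1/3)x_C.
By symmetry x_C = x_E; substituting into the reaction function, (4/3)x_E = 35 and x_E = 26.25.

26.25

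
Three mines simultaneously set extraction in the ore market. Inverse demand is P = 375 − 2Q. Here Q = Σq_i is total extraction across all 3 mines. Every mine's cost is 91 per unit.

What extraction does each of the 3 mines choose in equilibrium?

A representative mine's profit is π_i = q_i(375 − 2Q) − 91q_i, with Q = q_i + Σ_{j≠i} q_j.
First-order condition: 284 − 4q_i − 2Σ_{j≠i} q_j = 0.
In a symmetric equilibrium every mine chooses the same q, so Σ_{j≠i} q_j = 2q. The condition becomes 284 − 8q = 0, giving q = 284/8 = 35.5.

35.5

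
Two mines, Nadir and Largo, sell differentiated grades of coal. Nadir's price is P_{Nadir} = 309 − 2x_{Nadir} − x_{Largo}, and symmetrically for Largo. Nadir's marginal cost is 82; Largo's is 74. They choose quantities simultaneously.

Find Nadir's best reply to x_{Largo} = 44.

Mine Nadir's profit: π = x_{Nadir}(309 − 2x_{Nadir} − x_{Largo}) − 82x_{Nadir}.
∂π/∂x_{Nadir} = 227 − 4x_{Nadir} − x_{Largo} = 0 ⇒ x_{Nadir} = 56.75 − 0.25x_{Largo}.
At x_{Largo} = 44: x_{Nadir} = 56.75 − 0.25·44 = 45.75.

45.75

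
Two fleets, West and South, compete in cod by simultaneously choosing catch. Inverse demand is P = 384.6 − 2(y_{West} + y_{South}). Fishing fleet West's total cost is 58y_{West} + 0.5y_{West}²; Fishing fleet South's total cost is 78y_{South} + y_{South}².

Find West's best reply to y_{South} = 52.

Fishing fleet West's profit: π = y_{West}(384.6 − 2(y_{West} + y_{South})) − 58y_{West} − 0.5y_{West}².
∂π/∂y_{West} = 326.6 − 5y_{West} − 2y_{South} = 0, so y_{West} = 65.32 − 0.4y_{South}.
At y_{South} = 52: y_{West} = 65.32 − 0.4·52 = 44.52.

44.52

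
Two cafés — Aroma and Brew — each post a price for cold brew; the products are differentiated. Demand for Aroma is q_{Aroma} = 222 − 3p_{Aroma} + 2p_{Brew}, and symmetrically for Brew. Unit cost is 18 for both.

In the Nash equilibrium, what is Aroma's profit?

Aroma's profit: π = (p_{Aroma} − 18)(222 − 3p_{Aroma} + 2p_{Brew}).
∂π/∂p_{Aroma} = 276 − 6p_{Aroma} + 2p_{Brew} = 0 ⇒ p_{Aroma} = 46 + (1/3)p_{Brew}.
Setting p_{Aroma} = p_{Brew} in the reaction function: p_{Aroma} = 46 + (1/3)p_{Aroma}, so p_{Aroma} = 46 / (2/3) = 69.
q_{Aroma} = 222 − 3·69 + 2·69 = 153.
Profit = (69 − 18)·153 = 7803.

7803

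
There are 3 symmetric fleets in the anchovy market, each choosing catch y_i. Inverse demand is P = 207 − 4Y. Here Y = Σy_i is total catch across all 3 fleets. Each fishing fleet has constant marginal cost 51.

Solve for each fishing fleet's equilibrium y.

9.75

A representative fishing fleet's profit is π_i = y_i(207 − 4Y) − 51y_i, with Y = y_i + Σ_{j≠i} y_j.
First-order condition: 156 − 8y_i − 4Σ_{j≠i} y_j = 0.
In a symmetric equilibrium every fishing fleet chooses the same y, so Σ_{j≠i} y_j = 2y. The condition becomes 156 − 16y = 0, giving y = 156/16 = 9.75.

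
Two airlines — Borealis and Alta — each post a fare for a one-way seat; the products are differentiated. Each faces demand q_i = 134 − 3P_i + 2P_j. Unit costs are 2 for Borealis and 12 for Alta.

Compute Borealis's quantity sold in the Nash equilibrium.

104.625

Borealis's profit: π = (P_{Borealis} − 2)(134 − 3P_{Borealis} + 2P_{Alta}).
∂π/∂P_{Borealis} = 140 − 6P_{Borealis} + 2P_{Alta} = 0 ⇒ P_{Borealis} = 70/3 + (1/3)P_{Alta}.
Similarly P_{Alta} = 85/3 + (1/3)P_{Borealis}.
Plugging P_{Alta} into Borealis's best response: P_{Borealis} = 70/3 + (1/3)(85/3 + (1/3)P_{Borealis}) ⇒ (8/9)P_{Borealis} = 295/9, so P_{Borealis} = 36.875.
Then P_{Alta} = 85/3 + (1/3)·36.875 = 40.625.
q_{Borealis} = 134 − 3·36.875 + 2·40.625 = 104.625.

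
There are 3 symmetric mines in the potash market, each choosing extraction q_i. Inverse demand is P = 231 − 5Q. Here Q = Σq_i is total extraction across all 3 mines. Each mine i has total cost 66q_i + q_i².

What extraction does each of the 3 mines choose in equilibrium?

7.5

A representative mine's profit is π_i = q_i(231 − 5Q) − 66q_i − q_i², with Q = q_i + Σ_{j≠i} q_j.
First-order condition: 165 − 12q_i − 5Σ_{j≠i} q_j = 0.
Imposing symmetry (q_j = q for all j) turns Σ_{j≠i} q_j into 2q, so 165 = 22q and q = 7.5.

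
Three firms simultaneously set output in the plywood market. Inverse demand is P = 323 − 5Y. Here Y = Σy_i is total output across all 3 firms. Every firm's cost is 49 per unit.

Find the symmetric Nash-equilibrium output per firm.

A representative firm's profit is π_i = y_i(323 − 5Y) − 49y_i, with Y = y_i + Σ_{j≠i} y_j.
First-order condition: 274 − 10y_i − 5Σ_{j≠i} y_j = 0.
Imposing symmetry (y_j = y for all j) turns Σ_{j≠i} y_j into 2y, so 274 = 20y and y = 13.7.

13.7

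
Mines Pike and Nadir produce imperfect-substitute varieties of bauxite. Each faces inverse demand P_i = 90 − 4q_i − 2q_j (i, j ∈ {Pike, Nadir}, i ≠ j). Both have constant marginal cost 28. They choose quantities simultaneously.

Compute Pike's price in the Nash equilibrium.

52.8

Mine Pike's profit: π = q_{Pike}(90 − 4q_{Pike} − 2q_{Nadir}) − 28q_{Pike}.
∂π/∂q_{Pike} = 62 − 8q_{Pike} − 2q_{Nadir} = 0 ⇒ q_{Pike} = 7.75 − 0.25q_{Nadir}.
The game is symmetric, so in equilibrium q_{Nadir} = q_{Pike}: the reaction function gives 1.25q_{Pike} = 7.75, hence q_{Pike} = 6.2.
P_{Pike} = 90 − 4·6.2 − 2·6.2 = 52.8.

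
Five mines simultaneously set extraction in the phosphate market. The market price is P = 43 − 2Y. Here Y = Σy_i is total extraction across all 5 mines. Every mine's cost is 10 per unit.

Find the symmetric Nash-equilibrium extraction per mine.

2.75

A representative mine's profit is π_i = y_i(43 − 2Y) − 10y_i, with Y = y_i + Σ_{j≠i} y_j.
First-order condition: 33 − 4y_i − 2Σ_{j≠i} y_j = 0.
Imposing symmetry (y_j = y for all j) turns Σ_{j≠i} y_j into 4y, so 33 = 12y and y = 2.75.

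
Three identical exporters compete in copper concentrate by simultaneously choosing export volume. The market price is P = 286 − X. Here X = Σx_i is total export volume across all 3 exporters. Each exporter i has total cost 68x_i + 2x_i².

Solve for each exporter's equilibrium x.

A representative exporter's profit is π_i = x_i(286 − X) − 68x_i − 2x_i², with X = x_i + Σ_{j≠i} x_j.
First-order condition: 218 − 6x_i − Σ_{j≠i} x_j = 0.
Imposing symmetry (x_j = x for all j) turns Σ_{j≠i} x_j into 2x, so 218 = 8x and x = 27.25.

27.25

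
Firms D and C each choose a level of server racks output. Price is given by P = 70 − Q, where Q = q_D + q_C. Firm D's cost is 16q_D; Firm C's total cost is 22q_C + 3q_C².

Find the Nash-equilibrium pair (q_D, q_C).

Firm D's profit: π = q_D(70 − (q_D + q_C)) − 16q_D.
∂π/∂q_D = 54 − 2q_D − q_C = 0, so q_D = 27 − 0.5q_C.
For C: ∂π/∂q_C = 48 − 8q_C − q_D = 0 ⇒ q_C = 6 − 0.125q_D.
Substituting the second reaction function into the first: q_D = 27 − 0.5(6 − 0.125q_D), which gives 0.9375q_D = 24 ⇒ q_D = 25.6.
Then q_C = 6 − 0.125·25.6 = 2.8.

25.6, 2.8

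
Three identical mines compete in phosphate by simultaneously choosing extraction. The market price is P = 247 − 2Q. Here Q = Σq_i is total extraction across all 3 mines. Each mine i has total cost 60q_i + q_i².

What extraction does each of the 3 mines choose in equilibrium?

18.7

A representative mine's profit is π_i = q_i(247 − 2Q) − 60q_i − q_i², with Q = q_i + Σ_{j≠i} q_j.
First-order condition: 187 − 6q_i − 2Σ_{j≠i} q_j = 0.
With identical mines, set every q_j = q: then 187 − 6q − 4q = 0, i.e. q = 187/10 = 18.7.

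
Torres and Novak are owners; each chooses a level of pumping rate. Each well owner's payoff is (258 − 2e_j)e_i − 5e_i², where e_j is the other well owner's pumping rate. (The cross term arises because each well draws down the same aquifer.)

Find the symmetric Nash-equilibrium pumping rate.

Torres's payoff is (258 − 2e_N)e_T − 5e_T².
∂π/∂e_T = 258 − 2e_N − 10e_T = 0, so e_T = 25.8 − 0.2e_N.
The game is symmetric, so in equilibrium e_N = e_T: the reaction function gives 1.2e_T = 25.8, hence e_T = 21.5.

21.5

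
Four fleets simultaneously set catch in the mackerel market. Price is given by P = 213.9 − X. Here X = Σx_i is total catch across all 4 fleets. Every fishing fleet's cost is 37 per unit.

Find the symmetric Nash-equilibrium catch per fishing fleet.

35.38

A representative fishing fleet's profit is π_i = x_i(213.9 − X) − 37x_i, with X = x_i + Σ_{j≠i} x_j.
First-order condition: 176.9 − 2x_i − Σ_{j≠i} x_j = 0.
Imposing symmetry (x_j = x for all j) turns Σ_{j≠i} x_j into 3x, so 176.9 = 5x and x = 35.38.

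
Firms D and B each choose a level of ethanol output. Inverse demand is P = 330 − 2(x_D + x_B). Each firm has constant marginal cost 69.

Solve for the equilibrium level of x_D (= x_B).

43.5

Firm D's profit: π = x_D(330 − 2(x_D + x_B)) − 69x_D.
∂π/∂x_D = 261 − 4x_D − 2x_B = 0, so x_D = 65.25 − 0.5x_B.
By symmetry x_B = x_D; substituting into the reaction function, 1.5x_D = 65.25 and x_D = 43.5.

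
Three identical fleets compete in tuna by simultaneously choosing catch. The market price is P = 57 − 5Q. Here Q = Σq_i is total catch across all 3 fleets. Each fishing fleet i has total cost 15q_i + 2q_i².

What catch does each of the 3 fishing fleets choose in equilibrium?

1.75

A representative fishing fleet's profit is π_i = q_i(57 − 5Q) − 15q_i − 2q_i², with Q = q_i + Σ_{j≠i} q_j.
First-order condition: 42 − 14q_i − 5Σ_{j≠i} q_j = 0.
In a symmetric equilibrium every fishing fleet chooses the same q, so Σ_{j≠i} q_j = 2q. The condition becomes 42 − 24q = 0, giving q = 42/24 = 1.75.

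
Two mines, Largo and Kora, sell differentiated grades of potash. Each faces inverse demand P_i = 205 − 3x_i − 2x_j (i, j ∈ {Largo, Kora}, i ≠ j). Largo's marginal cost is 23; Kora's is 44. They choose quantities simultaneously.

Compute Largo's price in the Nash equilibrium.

95.1875

Mine Largo's profit: π = x_{Largo}(205 − 3x_{Largo} − 2x_{Kora}) − 23x_{Largo}.
∂π/∂x_{Largo} = 182 − 6x_{Largo} − 2x_{Kora} = 0 ⇒ x_{Largo} = 91/3 − (1/3)x_{Kora}.
Similarly x_{Kora} = 161/6 − (1/3)x_{Largo}.
Substituting the second reaction function into the first: x_{Largo} = 91/3 − (1/3)(161/6 − (1/3)x_{Largo}), which gives (8/9)x_{Largo} = 385/18 ⇒ x_{Largo} = 24.0625.
Then x_{Kora} = 161/6 − (1/3)·24.0625 = 18.8125.
P_{Largo} = 205 − 3·24.0625 − 2·18.8125 = 95.1875.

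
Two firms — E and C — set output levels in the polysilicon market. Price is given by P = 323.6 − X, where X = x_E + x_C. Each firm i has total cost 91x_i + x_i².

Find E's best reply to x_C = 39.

48.4

Firm E's profit: π = x_E(323.6 − (x_E + x_C)) − 91x_E − x_E².
∂π/∂x_E = 232.6 − 4x_E − x_C = 0, so x_E = 58.15 − 0.25x_C.
At x_C = 39: x_E = 58.15 − 0.25·39 = 48.4.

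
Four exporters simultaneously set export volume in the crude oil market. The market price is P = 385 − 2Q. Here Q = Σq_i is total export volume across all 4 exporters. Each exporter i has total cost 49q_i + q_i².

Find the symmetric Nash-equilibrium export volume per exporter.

28

A representative exporter's profit is π_i = q_i(385 − 2Q) − 49q_i − q_i², with Q = q_i + Σ_{j≠i} q_j.
First-order condition: 336 − 6q_i − 2Σ_{j≠i} q_j = 0.
Imposing symmetry (q_j = q for all j) turns Σ_{j≠i} q_j into 3q, so 336 = 12q and q = 28.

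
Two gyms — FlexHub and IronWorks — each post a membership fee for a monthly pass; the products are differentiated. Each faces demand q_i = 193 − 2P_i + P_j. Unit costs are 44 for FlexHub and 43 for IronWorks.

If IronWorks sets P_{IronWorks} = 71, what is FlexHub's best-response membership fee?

FlexHub's profit: π = (P_{FlexHub} − 44)(193 − 2P_{FlexHub} + P_{IronWorks}).
∂π/∂P_{FlexHub} = 281 − 4P_{FlexHub} + P_{IronWorks} = 0 ⇒ P_{FlexHub} = 70.25 + 0.25P_{IronWorks}.
At P_{IronWorks} = 71: P_{FlexHub} = 70.25 + 0.25·71 = 88.

88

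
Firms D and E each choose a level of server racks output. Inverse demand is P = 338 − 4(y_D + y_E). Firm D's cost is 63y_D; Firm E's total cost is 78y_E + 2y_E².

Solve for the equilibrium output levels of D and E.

Firm D's profit: π = y_D(338 − 4(y_D + y_E)) − 63y_D.
∂π/∂y_D = 275 − 8y_D − 4y_E = 0, so y_D = 34.375 − 0.5y_E.
For E: ∂π/∂y_E = 260 − 12y_E − 4y_D = 0 ⇒ y_E = 65/3 − (1/3)y_D.
Substituting the second reaction function into the first: y_D = 34.375 − 0.5(65/3 − (1/3)y_D), which gives (5/6)y_D = 565/24 ⇒ y_D = 28.25.
Then y_E = 65/3 − (1/3)·28.25 = 12.25.

28.25, 12.25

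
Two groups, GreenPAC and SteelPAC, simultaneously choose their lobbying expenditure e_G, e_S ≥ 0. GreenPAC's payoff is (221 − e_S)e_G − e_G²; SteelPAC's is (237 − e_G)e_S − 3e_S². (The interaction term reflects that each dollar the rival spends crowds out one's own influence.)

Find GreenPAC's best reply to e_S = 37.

Expanding GreenPAC's payoff: 221e_G − e_Se_G − e_G².
∂π/∂e_G = 221 − e_S − 2e_G = 0, so e_G = 110.5 − 0.5e_S.
At e_S = 37: e_G = 110.5 − 0.5·37 = 92.

92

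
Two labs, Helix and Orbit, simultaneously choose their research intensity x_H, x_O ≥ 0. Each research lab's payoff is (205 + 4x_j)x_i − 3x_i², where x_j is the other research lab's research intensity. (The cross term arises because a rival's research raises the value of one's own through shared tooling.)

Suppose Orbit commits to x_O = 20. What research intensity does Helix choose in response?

47.5

Helix's payoff is (205 + 4x_O)x_H − 3x_H².
∂π/∂x_H = 205 + 4x_O − 6x_H = 0, so x_H = 205/6 + (2/3)x_O.
At x_O = 20: x_H = 205/6 + (2/3)·20 = 47.5.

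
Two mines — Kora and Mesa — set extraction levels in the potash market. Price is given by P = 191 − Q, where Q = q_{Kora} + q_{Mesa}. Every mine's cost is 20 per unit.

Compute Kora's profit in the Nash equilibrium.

3249

Mine Kora's profit: π = q_{Kora}(191 − (q_{Kora} + q_{Mesa})) − 20q_{Kora}.
∂π/∂q_{Kora} = 171 − 2q_{Kora} − q_{Mesa} = 0, so q_{Kora} = 85.5 − 0.5q_{Mesa}.
The game is symmetric, so in equilibrium q_{Mesa} = q_{Kora}: the reaction function gives 1.5q_{Kora} = 85.5, hence q_{Kora} = 57.
Price P = 191 − 114 = 77.
Kora's profit: (77 − 20)·57 = 3249.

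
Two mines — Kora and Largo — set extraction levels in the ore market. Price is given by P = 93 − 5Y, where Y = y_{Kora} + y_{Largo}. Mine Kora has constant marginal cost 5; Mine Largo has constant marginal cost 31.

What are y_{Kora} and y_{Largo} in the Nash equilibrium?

7.6, 2.4

Mine Kora's profit: π = y_{Kora}(93 − 5(y_{Kora} + y_{Largo})) − 5y_{Kora}.
∂π/∂y_{Kora} = 88 − 10y_{Kora} − 5y_{Largo} = 0, so y_{Kora} = 8.8 − 0.5y_{Largo}.
By the same steps for Largo: y_{Largo} = 6.2 − 0.5y_{Kora}.
Substituting the second reaction function into the first: y_{Kora} = 8.8 − 0.5(6.2 − 0.5y_{Kora}), which gives 0.75y_{Kora} = 5.7 ⇒ y_{Kora} = 7.6.
Then y_{Largo} = 6.2 − 0.5·7.6 = 2.4.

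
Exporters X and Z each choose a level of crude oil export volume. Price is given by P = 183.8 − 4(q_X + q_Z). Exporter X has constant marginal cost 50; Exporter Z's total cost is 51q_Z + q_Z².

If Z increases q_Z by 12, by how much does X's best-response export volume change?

Exporter X's profit: π = q_X(183.8 − 4(q_X + q_Z)) − 50q_X.
∂π/∂q_X = 133.8 − 8q_X − 4q_Z = 0, so q_X = 16.725 − 0.5q_Z.
The reaction-function slope is −0.5, so a 12-unit rise in q_Z moves q_X by −0.5 × 12 = −6. X's best response falls — the actions are strategic substitutes.

-6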